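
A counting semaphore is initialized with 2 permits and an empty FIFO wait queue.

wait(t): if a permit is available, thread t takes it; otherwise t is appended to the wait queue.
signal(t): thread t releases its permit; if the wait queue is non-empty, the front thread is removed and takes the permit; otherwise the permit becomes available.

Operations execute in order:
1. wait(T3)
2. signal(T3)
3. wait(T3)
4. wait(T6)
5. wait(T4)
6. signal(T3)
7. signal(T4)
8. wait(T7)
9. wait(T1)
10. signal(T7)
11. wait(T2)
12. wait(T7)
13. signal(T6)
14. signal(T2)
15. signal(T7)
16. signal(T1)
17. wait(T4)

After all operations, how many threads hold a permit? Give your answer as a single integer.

Step 1: wait(T3) -> count=1 queue=[] holders={T3}
Step 2: signal(T3) -> count=2 queue=[] holders={none}
Step 3: wait(T3) -> count=1 queue=[] holders={T3}
Step 4: wait(T6) -> count=0 queue=[] holders={T3,T6}
Step 5: wait(T4) -> count=0 queue=[T4] holders={T3,T6}
Step 6: signal(T3) -> count=0 queue=[] holders={T4,T6}
Step 7: signal(T4) -> count=1 queue=[] holders={T6}
Step 8: wait(T7) -> count=0 queue=[] holders={T6,T7}
Step 9: wait(T1) -> count=0 queue=[T1] holders={T6,T7}
Step 10: signal(T7) -> count=0 queue=[] holders={T1,T6}
Step 11: wait(T2) -> count=0 queue=[T2] holders={T1,T6}
Step 12: wait(T7) -> count=0 queue=[T2,T7] holders={T1,T6}
Step 13: signal(T6) -> count=0 queue=[T7] holders={T1,T2}
Step 14: signal(T2) -> count=0 queue=[] holders={T1,T7}
Step 15: signal(T7) -> count=1 queue=[] holders={T1}
Step 16: signal(T1) -> count=2 queue=[] holders={none}
Step 17: wait(T4) -> count=1 queue=[] holders={T4}
Final holders: {T4} -> 1 thread(s)

Answer: 1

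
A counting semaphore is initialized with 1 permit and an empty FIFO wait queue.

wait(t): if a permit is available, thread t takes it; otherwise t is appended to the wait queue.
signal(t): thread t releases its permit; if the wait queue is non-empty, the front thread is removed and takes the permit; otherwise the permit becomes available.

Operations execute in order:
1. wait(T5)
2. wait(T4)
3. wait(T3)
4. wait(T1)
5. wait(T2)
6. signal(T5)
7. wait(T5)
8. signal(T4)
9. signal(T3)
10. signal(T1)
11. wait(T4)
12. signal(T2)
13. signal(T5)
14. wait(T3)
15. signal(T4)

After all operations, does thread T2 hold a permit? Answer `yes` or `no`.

Answer: no

Derivation:
Step 1: wait(T5) -> count=0 queue=[] holders={T5}
Step 2: wait(T4) -> count=0 queue=[T4] holders={T5}
Step 3: wait(T3) -> count=0 queue=[T4,T3] holders={T5}
Step 4: wait(T1) -> count=0 queue=[T4,T3,T1] holders={T5}
Step 5: wait(T2) -> count=0 queue=[T4,T3,T1,T2] holders={T5}
Step 6: signal(T5) -> count=0 queue=[T3,T1,T2] holders={T4}
Step 7: wait(T5) -> count=0 queue=[T3,T1,T2,T5] holders={T4}
Step 8: signal(T4) -> count=0 queue=[T1,T2,T5] holders={T3}
Step 9: signal(T3) -> count=0 queue=[T2,T5] holders={T1}
Step 10: signal(T1) -> count=0 queue=[T5] holders={T2}
Step 11: wait(T4) -> count=0 queue=[T5,T4] holders={T2}
Step 12: signal(T2) -> count=0 queue=[T4] holders={T5}
Step 13: signal(T5) -> count=0 queue=[] holders={T4}
Step 14: wait(T3) -> count=0 queue=[T3] holders={T4}
Step 15: signal(T4) -> count=0 queue=[] holders={T3}
Final holders: {T3} -> T2 not in holders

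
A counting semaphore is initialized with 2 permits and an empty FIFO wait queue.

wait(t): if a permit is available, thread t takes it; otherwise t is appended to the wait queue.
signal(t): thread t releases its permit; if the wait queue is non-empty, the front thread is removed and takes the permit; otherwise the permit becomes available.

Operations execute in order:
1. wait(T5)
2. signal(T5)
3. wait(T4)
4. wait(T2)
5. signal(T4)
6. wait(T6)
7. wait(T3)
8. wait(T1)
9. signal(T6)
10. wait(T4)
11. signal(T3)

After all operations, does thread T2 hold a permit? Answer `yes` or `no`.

Step 1: wait(T5) -> count=1 queue=[] holders={T5}
Step 2: signal(T5) -> count=2 queue=[] holders={none}
Step 3: wait(T4) -> count=1 queue=[] holders={T4}
Step 4: wait(T2) -> count=0 queue=[] holders={T2,T4}
Step 5: signal(T4) -> count=1 queue=[] holders={T2}
Step 6: wait(T6) -> count=0 queue=[] holders={T2,T6}
Step 7: wait(T3) -> count=0 queue=[T3] holders={T2,T6}
Step 8: wait(T1) -> count=0 queue=[T3,T1] holders={T2,T6}
Step 9: signal(T6) -> count=0 queue=[T1] holders={T2,T3}
Step 10: wait(T4) -> count=0 queue=[T1,T4] holders={T2,T3}
Step 11: signal(T3) -> count=0 queue=[T4] holders={T1,T2}
Final holders: {T1,T2} -> T2 in holders

Answer: yes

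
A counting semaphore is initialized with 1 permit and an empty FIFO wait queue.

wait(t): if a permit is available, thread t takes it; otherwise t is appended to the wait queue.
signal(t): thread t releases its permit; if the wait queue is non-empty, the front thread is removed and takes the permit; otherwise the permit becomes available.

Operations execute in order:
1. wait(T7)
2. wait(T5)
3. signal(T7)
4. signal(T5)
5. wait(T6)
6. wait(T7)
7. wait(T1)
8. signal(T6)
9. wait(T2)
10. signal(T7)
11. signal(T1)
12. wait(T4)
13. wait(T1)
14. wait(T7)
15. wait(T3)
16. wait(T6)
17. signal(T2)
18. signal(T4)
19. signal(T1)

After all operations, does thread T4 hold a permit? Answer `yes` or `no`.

Answer: no

Derivation:
Step 1: wait(T7) -> count=0 queue=[] holders={T7}
Step 2: wait(T5) -> count=0 queue=[T5] holders={T7}
Step 3: signal(T7) -> count=0 queue=[] holders={T5}
Step 4: signal(T5) -> count=1 queue=[] holders={none}
Step 5: wait(T6) -> count=0 queue=[] holders={T6}
Step 6: wait(T7) -> count=0 queue=[T7] holders={T6}
Step 7: wait(T1) -> count=0 queue=[T7,T1] holders={T6}
Step 8: signal(T6) -> count=0 queue=[T1] holders={T7}
Step 9: wait(T2) -> count=0 queue=[T1,T2] holders={T7}
Step 10: signal(T7) -> count=0 queue=[T2] holders={T1}
Step 11: signal(T1) -> count=0 queue=[] holders={T2}
Step 12: wait(T4) -> count=0 queue=[T4] holders={T2}
Step 13: wait(T1) -> count=0 queue=[T4,T1] holders={T2}
Step 14: wait(T7) -> count=0 queue=[T4,T1,T7] holders={T2}
Step 15: wait(T3) -> count=0 queue=[T4,T1,T7,T3] holders={T2}
Step 16: wait(T6) -> count=0 queue=[T4,T1,T7,T3,T6] holders={T2}
Step 17: signal(T2) -> count=0 queue=[T1,T7,T3,T6] holders={T4}
Step 18: signal(T4) -> count=0 queue=[T7,T3,T6] holders={T1}
Step 19: signal(T1) -> count=0 queue=[T3,T6] holders={T7}
Final holders: {T7} -> T4 not in holders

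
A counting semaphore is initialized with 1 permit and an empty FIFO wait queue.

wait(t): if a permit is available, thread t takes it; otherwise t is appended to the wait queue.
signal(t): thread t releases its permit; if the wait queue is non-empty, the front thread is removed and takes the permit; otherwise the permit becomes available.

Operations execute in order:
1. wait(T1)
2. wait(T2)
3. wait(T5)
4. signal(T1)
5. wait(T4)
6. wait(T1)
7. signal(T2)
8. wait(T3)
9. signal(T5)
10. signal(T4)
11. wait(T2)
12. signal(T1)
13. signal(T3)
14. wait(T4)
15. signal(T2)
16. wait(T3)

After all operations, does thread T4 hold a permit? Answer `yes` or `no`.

Answer: yes

Derivation:
Step 1: wait(T1) -> count=0 queue=[] holders={T1}
Step 2: wait(T2) -> count=0 queue=[T2] holders={T1}
Step 3: wait(T5) -> count=0 queue=[T2,T5] holders={T1}
Step 4: signal(T1) -> count=0 queue=[T5] holders={T2}
Step 5: wait(T4) -> count=0 queue=[T5,T4] holders={T2}
Step 6: wait(T1) -> count=0 queue=[T5,T4,T1] holders={T2}
Step 7: signal(T2) -> count=0 queue=[T4,T1] holders={T5}
Step 8: wait(T3) -> count=0 queue=[T4,T1,T3] holders={T5}
Step 9: signal(T5) -> count=0 queue=[T1,T3] holders={T4}
Step 10: signal(T4) -> count=0 queue=[T3] holders={T1}
Step 11: wait(T2) -> count=0 queue=[T3,T2] holders={T1}
Step 12: signal(T1) -> count=0 queue=[T2] holders={T3}
Step 13: signal(T3) -> count=0 queue=[] holders={T2}
Step 14: wait(T4) -> count=0 queue=[T4] holders={T2}
Step 15: signal(T2) -> count=0 queue=[] holders={T4}
Step 16: wait(T3) -> count=0 queue=[T3] holders={T4}
Final holders: {T4} -> T4 in holders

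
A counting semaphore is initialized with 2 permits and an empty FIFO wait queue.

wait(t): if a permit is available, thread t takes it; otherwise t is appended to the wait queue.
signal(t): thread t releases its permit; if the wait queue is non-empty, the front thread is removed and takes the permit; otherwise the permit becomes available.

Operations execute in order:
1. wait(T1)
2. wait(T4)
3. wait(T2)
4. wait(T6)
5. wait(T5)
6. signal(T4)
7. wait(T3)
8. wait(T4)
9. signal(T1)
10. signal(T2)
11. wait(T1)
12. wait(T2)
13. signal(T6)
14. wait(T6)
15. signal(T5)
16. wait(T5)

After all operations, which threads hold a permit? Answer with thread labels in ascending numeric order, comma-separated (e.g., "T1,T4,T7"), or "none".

Step 1: wait(T1) -> count=1 queue=[] holders={T1}
Step 2: wait(T4) -> count=0 queue=[] holders={T1,T4}
Step 3: wait(T2) -> count=0 queue=[T2] holders={T1,T4}
Step 4: wait(T6) -> count=0 queue=[T2,T6] holders={T1,T4}
Step 5: wait(T5) -> count=0 queue=[T2,T6,T5] holders={T1,T4}
Step 6: signal(T4) -> count=0 queue=[T6,T5] holders={T1,T2}
Step 7: wait(T3) -> count=0 queue=[T6,T5,T3] holders={T1,T2}
Step 8: wait(T4) -> count=0 queue=[T6,T5,T3,T4] holders={T1,T2}
Step 9: signal(T1) -> count=0 queue=[T5,T3,T4] holders={T2,T6}
Step 10: signal(T2) -> count=0 queue=[T3,T4] holders={T5,T6}
Step 11: wait(T1) -> count=0 queue=[T3,T4,T1] holders={T5,T6}
Step 12: wait(T2) -> count=0 queue=[T3,T4,T1,T2] holders={T5,T6}
Step 13: signal(T6) -> count=0 queue=[T4,T1,T2] holders={T3,T5}
Step 14: wait(T6) -> count=0 queue=[T4,T1,T2,T6] holders={T3,T5}
Step 15: signal(T5) -> count=0 queue=[T1,T2,T6] holders={T3,T4}
Step 16: wait(T5) -> count=0 queue=[T1,T2,T6,T5] holders={T3,T4}
Final holders: T3,T4

Answer: T3,T4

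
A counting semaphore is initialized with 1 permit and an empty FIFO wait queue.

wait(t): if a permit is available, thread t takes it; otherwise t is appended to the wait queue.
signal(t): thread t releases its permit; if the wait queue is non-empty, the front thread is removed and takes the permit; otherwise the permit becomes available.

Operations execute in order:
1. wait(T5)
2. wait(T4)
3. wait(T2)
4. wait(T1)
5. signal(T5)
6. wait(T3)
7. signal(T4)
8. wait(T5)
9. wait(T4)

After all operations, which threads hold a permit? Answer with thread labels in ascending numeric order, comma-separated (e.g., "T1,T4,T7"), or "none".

Answer: T2

Derivation:
Step 1: wait(T5) -> count=0 queue=[] holders={T5}
Step 2: wait(T4) -> count=0 queue=[T4] holders={T5}
Step 3: wait(T2) -> count=0 queue=[T4,T2] holders={T5}
Step 4: wait(T1) -> count=0 queue=[T4,T2,T1] holders={T5}
Step 5: signal(T5) -> count=0 queue=[T2,T1] holders={T4}
Step 6: wait(T3) -> count=0 queue=[T2,T1,T3] holders={T4}
Step 7: signal(T4) -> count=0 queue=[T1,T3] holders={T2}
Step 8: wait(T5) -> count=0 queue=[T1,T3,T5] holders={T2}
Step 9: wait(T4) -> count=0 queue=[T1,T3,T5,T4] holders={T2}
Final holders: T2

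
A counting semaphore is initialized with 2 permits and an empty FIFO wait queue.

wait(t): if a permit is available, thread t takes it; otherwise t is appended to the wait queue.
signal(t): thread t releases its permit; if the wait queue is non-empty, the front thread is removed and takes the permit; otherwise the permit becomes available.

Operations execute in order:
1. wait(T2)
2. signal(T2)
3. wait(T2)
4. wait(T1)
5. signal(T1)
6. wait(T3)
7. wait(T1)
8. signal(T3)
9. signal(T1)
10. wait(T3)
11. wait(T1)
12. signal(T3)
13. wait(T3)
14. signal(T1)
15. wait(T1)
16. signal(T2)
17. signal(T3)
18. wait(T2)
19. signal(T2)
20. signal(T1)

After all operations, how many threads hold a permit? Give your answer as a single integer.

Answer: 0

Derivation:
Step 1: wait(T2) -> count=1 queue=[] holders={T2}
Step 2: signal(T2) -> count=2 queue=[] holders={none}
Step 3: wait(T2) -> count=1 queue=[] holders={T2}
Step 4: wait(T1) -> count=0 queue=[] holders={T1,T2}
Step 5: signal(T1) -> count=1 queue=[] holders={T2}
Step 6: wait(T3) -> count=0 queue=[] holders={T2,T3}
Step 7: wait(T1) -> count=0 queue=[T1] holders={T2,T3}
Step 8: signal(T3) -> count=0 queue=[] holders={T1,T2}
Step 9: signal(T1) -> count=1 queue=[] holders={T2}
Step 10: wait(T3) -> count=0 queue=[] holders={T2,T3}
Step 11: wait(T1) -> count=0 queue=[T1] holders={T2,T3}
Step 12: signal(T3) -> count=0 queue=[] holders={T1,T2}
Step 13: wait(T3) -> count=0 queue=[T3] holders={T1,T2}
Step 14: signal(T1) -> count=0 queue=[] holders={T2,T3}
Step 15: wait(T1) -> count=0 queue=[T1] holders={T2,T3}
Step 16: signal(T2) -> count=0 queue=[] holders={T1,T3}
Step 17: signal(T3) -> count=1 queue=[] holders={T1}
Step 18: wait(T2) -> count=0 queue=[] holders={T1,T2}
Step 19: signal(T2) -> count=1 queue=[] holders={T1}
Step 20: signal(T1) -> count=2 queue=[] holders={none}
Final holders: {none} -> 0 thread(s)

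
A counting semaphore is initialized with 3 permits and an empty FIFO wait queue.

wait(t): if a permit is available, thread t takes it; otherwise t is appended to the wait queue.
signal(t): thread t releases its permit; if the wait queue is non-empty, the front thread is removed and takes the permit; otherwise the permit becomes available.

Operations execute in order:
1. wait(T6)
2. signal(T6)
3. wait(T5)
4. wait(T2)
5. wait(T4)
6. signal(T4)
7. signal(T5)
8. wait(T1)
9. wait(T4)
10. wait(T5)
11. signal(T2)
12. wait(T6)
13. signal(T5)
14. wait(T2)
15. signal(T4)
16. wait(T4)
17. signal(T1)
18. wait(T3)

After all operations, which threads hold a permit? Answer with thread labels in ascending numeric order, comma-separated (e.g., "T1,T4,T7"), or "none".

Answer: T2,T4,T6

Derivation:
Step 1: wait(T6) -> count=2 queue=[] holders={T6}
Step 2: signal(T6) -> count=3 queue=[] holders={none}
Step 3: wait(T5) -> count=2 queue=[] holders={T5}
Step 4: wait(T2) -> count=1 queue=[] holders={T2,T5}
Step 5: wait(T4) -> count=0 queue=[] holders={T2,T4,T5}
Step 6: signal(T4) -> count=1 queue=[] holders={T2,T5}
Step 7: signal(T5) -> count=2 queue=[] holders={T2}
Step 8: wait(T1) -> count=1 queue=[] holders={T1,T2}
Step 9: wait(T4) -> count=0 queue=[] holders={T1,T2,T4}
Step 10: wait(T5) -> count=0 queue=[T5] holders={T1,T2,T4}
Step 11: signal(T2) -> count=0 queue=[] holders={T1,T4,T5}
Step 12: wait(T6) -> count=0 queue=[T6] holders={T1,T4,T5}
Step 13: signal(T5) -> count=0 queue=[] holders={T1,T4,T6}
Step 14: wait(T2) -> count=0 queue=[T2] holders={T1,T4,T6}
Step 15: signal(T4) -> count=0 queue=[] holders={T1,T2,T6}
Step 16: wait(T4) -> count=0 queue=[T4] holders={T1,T2,T6}
Step 17: signal(T1) -> count=0 queue=[] holders={T2,T4,T6}
Step 18: wait(T3) -> count=0 queue=[T3] holders={T2,T4,T6}
Final holders: T2,T4,T6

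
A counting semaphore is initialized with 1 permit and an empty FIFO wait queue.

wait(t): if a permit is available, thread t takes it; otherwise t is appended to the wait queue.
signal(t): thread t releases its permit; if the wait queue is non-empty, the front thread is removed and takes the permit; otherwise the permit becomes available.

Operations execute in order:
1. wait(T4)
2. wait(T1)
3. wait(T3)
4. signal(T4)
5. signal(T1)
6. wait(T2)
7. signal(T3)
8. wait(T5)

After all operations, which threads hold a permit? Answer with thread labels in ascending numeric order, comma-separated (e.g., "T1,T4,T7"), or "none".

Answer: T2

Derivation:
Step 1: wait(T4) -> count=0 queue=[] holders={T4}
Step 2: wait(T1) -> count=0 queue=[T1] holders={T4}
Step 3: wait(T3) -> count=0 queue=[T1,T3] holders={T4}
Step 4: signal(T4) -> count=0 queue=[T3] holders={T1}
Step 5: signal(T1) -> count=0 queue=[] holders={T3}
Step 6: wait(T2) -> count=0 queue=[T2] holders={T3}
Step 7: signal(T3) -> count=0 queue=[] holders={T2}
Step 8: wait(T5) -> count=0 queue=[T5] holders={T2}
Final holders: T2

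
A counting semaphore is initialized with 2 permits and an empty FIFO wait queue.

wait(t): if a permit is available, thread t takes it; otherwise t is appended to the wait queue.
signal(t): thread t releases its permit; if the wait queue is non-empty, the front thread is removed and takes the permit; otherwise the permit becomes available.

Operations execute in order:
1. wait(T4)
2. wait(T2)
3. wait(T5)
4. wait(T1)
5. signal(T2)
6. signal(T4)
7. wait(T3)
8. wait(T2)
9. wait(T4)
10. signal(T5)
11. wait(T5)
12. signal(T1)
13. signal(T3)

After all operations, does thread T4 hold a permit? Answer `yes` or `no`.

Step 1: wait(T4) -> count=1 queue=[] holders={T4}
Step 2: wait(T2) -> count=0 queue=[] holders={T2,T4}
Step 3: wait(T5) -> count=0 queue=[T5] holders={T2,T4}
Step 4: wait(T1) -> count=0 queue=[T5,T1] holders={T2,T4}
Step 5: signal(T2) -> count=0 queue=[T1] holders={T4,T5}
Step 6: signal(T4) -> count=0 queue=[] holders={T1,T5}
Step 7: wait(T3) -> count=0 queue=[T3] holders={T1,T5}
Step 8: wait(T2) -> count=0 queue=[T3,T2] holders={T1,T5}
Step 9: wait(T4) -> count=0 queue=[T3,T2,T4] holders={T1,T5}
Step 10: signal(T5) -> count=0 queue=[T2,T4] holders={T1,T3}
Step 11: wait(T5) -> count=0 queue=[T2,T4,T5] holders={T1,T3}
Step 12: signal(T1) -> count=0 queue=[T4,T5] holders={T2,T3}
Step 13: signal(T3) -> count=0 queue=[T5] holders={T2,T4}
Final holders: {T2,T4} -> T4 in holders

Answer: yes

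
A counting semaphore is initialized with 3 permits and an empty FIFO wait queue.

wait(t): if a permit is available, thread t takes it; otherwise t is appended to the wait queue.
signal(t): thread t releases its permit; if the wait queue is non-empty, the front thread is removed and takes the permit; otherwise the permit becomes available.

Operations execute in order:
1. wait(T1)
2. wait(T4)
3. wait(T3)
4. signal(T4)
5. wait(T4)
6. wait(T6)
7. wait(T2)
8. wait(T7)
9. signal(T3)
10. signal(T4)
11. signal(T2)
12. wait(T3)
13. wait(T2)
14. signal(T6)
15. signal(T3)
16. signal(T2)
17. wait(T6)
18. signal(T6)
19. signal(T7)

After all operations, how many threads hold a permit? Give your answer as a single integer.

Step 1: wait(T1) -> count=2 queue=[] holders={T1}
Step 2: wait(T4) -> count=1 queue=[] holders={T1,T4}
Step 3: wait(T3) -> count=0 queue=[] holders={T1,T3,T4}
Step 4: signal(T4) -> count=1 queue=[] holders={T1,T3}
Step 5: wait(T4) -> count=0 queue=[] holders={T1,T3,T4}
Step 6: wait(T6) -> count=0 queue=[T6] holders={T1,T3,T4}
Step 7: wait(T2) -> count=0 queue=[T6,T2] holders={T1,T3,T4}
Step 8: wait(T7) -> count=0 queue=[T6,T2,T7] holders={T1,T3,T4}
Step 9: signal(T3) -> count=0 queue=[T2,T7] holders={T1,T4,T6}
Step 10: signal(T4) -> count=0 queue=[T7] holders={T1,T2,T6}
Step 11: signal(T2) -> count=0 queue=[] holders={T1,T6,T7}
Step 12: wait(T3) -> count=0 queue=[T3] holders={T1,T6,T7}
Step 13: wait(T2) -> count=0 queue=[T3,T2] holders={T1,T6,T7}
Step 14: signal(T6) -> count=0 queue=[T2] holders={T1,T3,T7}
Step 15: signal(T3) -> count=0 queue=[] holders={T1,T2,T7}
Step 16: signal(T2) -> count=1 queue=[] holders={T1,T7}
Step 17: wait(T6) -> count=0 queue=[] holders={T1,T6,T7}
Step 18: signal(T6) -> count=1 queue=[] holders={T1,T7}
Step 19: signal(T7) -> count=2 queue=[] holders={T1}
Final holders: {T1} -> 1 thread(s)

Answer: 1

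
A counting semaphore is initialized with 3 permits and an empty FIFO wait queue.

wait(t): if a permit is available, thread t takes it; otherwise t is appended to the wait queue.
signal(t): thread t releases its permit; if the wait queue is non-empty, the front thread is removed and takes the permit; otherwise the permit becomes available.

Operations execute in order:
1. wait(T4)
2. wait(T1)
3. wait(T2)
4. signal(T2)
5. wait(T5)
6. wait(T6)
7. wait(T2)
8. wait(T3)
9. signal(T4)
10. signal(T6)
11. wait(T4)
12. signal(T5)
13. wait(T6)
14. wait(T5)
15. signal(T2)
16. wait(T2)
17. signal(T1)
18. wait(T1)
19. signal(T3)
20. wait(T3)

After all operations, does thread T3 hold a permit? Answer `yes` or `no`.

Answer: no

Derivation:
Step 1: wait(T4) -> count=2 queue=[] holders={T4}
Step 2: wait(T1) -> count=1 queue=[] holders={T1,T4}
Step 3: wait(T2) -> count=0 queue=[] holders={T1,T2,T4}
Step 4: signal(T2) -> count=1 queue=[] holders={T1,T4}
Step 5: wait(T5) -> count=0 queue=[] holders={T1,T4,T5}
Step 6: wait(T6) -> count=0 queue=[T6] holders={T1,T4,T5}
Step 7: wait(T2) -> count=0 queue=[T6,T2] holders={T1,T4,T5}
Step 8: wait(T3) -> count=0 queue=[T6,T2,T3] holders={T1,T4,T5}
Step 9: signal(T4) -> count=0 queue=[T2,T3] holders={T1,T5,T6}
Step 10: signal(T6) -> count=0 queue=[T3] holders={T1,T2,T5}
Step 11: wait(T4) -> count=0 queue=[T3,T4] holders={T1,T2,T5}
Step 12: signal(T5) -> count=0 queue=[T4] holders={T1,T2,T3}
Step 13: wait(T6) -> count=0 queue=[T4,T6] holders={T1,T2,T3}
Step 14: wait(T5) -> count=0 queue=[T4,T6,T5] holders={T1,T2,T3}
Step 15: signal(T2) -> count=0 queue=[T6,T5] holders={T1,T3,T4}
Step 16: wait(T2) -> count=0 queue=[T6,T5,T2] holders={T1,T3,T4}
Step 17: signal(T1) -> count=0 queue=[T5,T2] holders={T3,T4,T6}
Step 18: wait(T1) -> count=0 queue=[T5,T2,T1] holders={T3,T4,T6}
Step 19: signal(T3) -> count=0 queue=[T2,T1] holders={T4,T5,T6}
Step 20: wait(T3) -> count=0 queue=[T2,T1,T3] holders={T4,T5,T6}
Final holders: {T4,T5,T6} -> T3 not in holders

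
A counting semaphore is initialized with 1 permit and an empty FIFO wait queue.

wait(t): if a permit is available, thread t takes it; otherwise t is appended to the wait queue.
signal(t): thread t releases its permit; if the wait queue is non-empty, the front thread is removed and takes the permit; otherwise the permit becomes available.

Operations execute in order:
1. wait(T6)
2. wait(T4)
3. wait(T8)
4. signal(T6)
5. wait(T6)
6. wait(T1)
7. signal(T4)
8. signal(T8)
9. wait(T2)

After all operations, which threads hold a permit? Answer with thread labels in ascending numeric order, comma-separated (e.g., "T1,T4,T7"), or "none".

Step 1: wait(T6) -> count=0 queue=[] holders={T6}
Step 2: wait(T4) -> count=0 queue=[T4] holders={T6}
Step 3: wait(T8) -> count=0 queue=[T4,T8] holders={T6}
Step 4: signal(T6) -> count=0 queue=[T8] holders={T4}
Step 5: wait(T6) -> count=0 queue=[T8,T6] holders={T4}
Step 6: wait(T1) -> count=0 queue=[T8,T6,T1] holders={T4}
Step 7: signal(T4) -> count=0 queue=[T6,T1] holders={T8}
Step 8: signal(T8) -> count=0 queue=[T1] holders={T6}
Step 9: wait(T2) -> count=0 queue=[T1,T2] holders={T6}
Final holders: T6

Answer: T6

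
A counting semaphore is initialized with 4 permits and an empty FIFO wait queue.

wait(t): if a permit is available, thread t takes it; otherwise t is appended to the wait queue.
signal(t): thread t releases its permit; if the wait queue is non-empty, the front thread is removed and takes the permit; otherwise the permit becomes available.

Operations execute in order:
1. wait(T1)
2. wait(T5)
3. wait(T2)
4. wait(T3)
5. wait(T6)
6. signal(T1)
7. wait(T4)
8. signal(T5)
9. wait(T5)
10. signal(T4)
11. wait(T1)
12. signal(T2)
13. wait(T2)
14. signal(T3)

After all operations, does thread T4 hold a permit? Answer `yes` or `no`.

Step 1: wait(T1) -> count=3 queue=[] holders={T1}
Step 2: wait(T5) -> count=2 queue=[] holders={T1,T5}
Step 3: wait(T2) -> count=1 queue=[] holders={T1,T2,T5}
Step 4: wait(T3) -> count=0 queue=[] holders={T1,T2,T3,T5}
Step 5: wait(T6) -> count=0 queue=[T6] holders={T1,T2,T3,T5}
Step 6: signal(T1) -> count=0 queue=[] holders={T2,T3,T5,T6}
Step 7: wait(T4) -> count=0 queue=[T4] holders={T2,T3,T5,T6}
Step 8: signal(T5) -> count=0 queue=[] holders={T2,T3,T4,T6}
Step 9: wait(T5) -> count=0 queue=[T5] holders={T2,T3,T4,T6}
Step 10: signal(T4) -> count=0 queue=[] holders={T2,T3,T5,T6}
Step 11: wait(T1) -> count=0 queue=[T1] holders={T2,T3,T5,T6}
Step 12: signal(T2) -> count=0 queue=[] holders={T1,T3,T5,T6}
Step 13: wait(T2) -> count=0 queue=[T2] holders={T1,T3,T5,T6}
Step 14: signal(T3) -> count=0 queue=[] holders={T1,T2,T5,T6}
Final holders: {T1,T2,T5,T6} -> T4 not in holders

Answer: no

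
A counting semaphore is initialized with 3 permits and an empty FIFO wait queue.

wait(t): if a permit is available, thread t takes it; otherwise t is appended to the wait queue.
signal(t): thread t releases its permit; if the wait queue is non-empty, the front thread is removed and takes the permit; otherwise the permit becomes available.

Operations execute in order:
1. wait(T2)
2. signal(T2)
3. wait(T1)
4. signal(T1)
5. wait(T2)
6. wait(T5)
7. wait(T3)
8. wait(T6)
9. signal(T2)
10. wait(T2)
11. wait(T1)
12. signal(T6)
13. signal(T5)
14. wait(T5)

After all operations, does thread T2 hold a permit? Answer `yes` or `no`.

Answer: yes

Derivation:
Step 1: wait(T2) -> count=2 queue=[] holders={T2}
Step 2: signal(T2) -> count=3 queue=[] holders={none}
Step 3: wait(T1) -> count=2 queue=[] holders={T1}
Step 4: signal(T1) -> count=3 queue=[] holders={none}
Step 5: wait(T2) -> count=2 queue=[] holders={T2}
Step 6: wait(T5) -> count=1 queue=[] holders={T2,T5}
Step 7: wait(T3) -> count=0 queue=[] holders={T2,T3,T5}
Step 8: wait(T6) -> count=0 queue=[T6] holders={T2,T3,T5}
Step 9: signal(T2) -> count=0 queue=[] holders={T3,T5,T6}
Step 10: wait(T2) -> count=0 queue=[T2] holders={T3,T5,T6}
Step 11: wait(T1) -> count=0 queue=[T2,T1] holders={T3,T5,T6}
Step 12: signal(T6) -> count=0 queue=[T1] holders={T2,T3,T5}
Step 13: signal(T5) -> count=0 queue=[] holders={T1,T2,T3}
Step 14: wait(T5) -> count=0 queue=[T5] holders={T1,T2,T3}
Final holders: {T1,T2,T3} -> T2 in holders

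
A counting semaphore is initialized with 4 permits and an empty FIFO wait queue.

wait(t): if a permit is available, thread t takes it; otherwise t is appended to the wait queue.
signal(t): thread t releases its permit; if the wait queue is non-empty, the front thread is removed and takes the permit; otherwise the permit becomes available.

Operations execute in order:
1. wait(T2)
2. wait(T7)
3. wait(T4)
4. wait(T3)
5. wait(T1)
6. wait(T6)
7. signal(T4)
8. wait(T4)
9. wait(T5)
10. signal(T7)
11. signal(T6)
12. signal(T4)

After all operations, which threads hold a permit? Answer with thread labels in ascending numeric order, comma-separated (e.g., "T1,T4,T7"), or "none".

Step 1: wait(T2) -> count=3 queue=[] holders={T2}
Step 2: wait(T7) -> count=2 queue=[] holders={T2,T7}
Step 3: wait(T4) -> count=1 queue=[] holders={T2,T4,T7}
Step 4: wait(T3) -> count=0 queue=[] holders={T2,T3,T4,T7}
Step 5: wait(T1) -> count=0 queue=[T1] holders={T2,T3,T4,T7}
Step 6: wait(T6) -> count=0 queue=[T1,T6] holders={T2,T3,T4,T7}
Step 7: signal(T4) -> count=0 queue=[T6] holders={T1,T2,T3,T7}
Step 8: wait(T4) -> count=0 queue=[T6,T4] holders={T1,T2,T3,T7}
Step 9: wait(T5) -> count=0 queue=[T6,T4,T5] holders={T1,T2,T3,T7}
Step 10: signal(T7) -> count=0 queue=[T4,T5] holders={T1,T2,T3,T6}
Step 11: signal(T6) -> count=0 queue=[T5] holders={T1,T2,T3,T4}
Step 12: signal(T4) -> count=0 queue=[] holders={T1,T2,T3,T5}
Final holders: T1,T2,T3,T5

Answer: T1,T2,T3,T5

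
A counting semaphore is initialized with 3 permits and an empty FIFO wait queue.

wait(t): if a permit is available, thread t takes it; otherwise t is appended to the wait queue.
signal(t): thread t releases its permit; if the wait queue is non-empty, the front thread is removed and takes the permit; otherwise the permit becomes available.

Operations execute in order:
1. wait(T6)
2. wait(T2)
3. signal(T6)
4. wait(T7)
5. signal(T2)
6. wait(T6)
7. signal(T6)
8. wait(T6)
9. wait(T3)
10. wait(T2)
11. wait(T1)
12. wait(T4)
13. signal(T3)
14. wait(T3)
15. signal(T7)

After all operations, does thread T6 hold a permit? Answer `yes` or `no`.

Step 1: wait(T6) -> count=2 queue=[] holders={T6}
Step 2: wait(T2) -> count=1 queue=[] holders={T2,T6}
Step 3: signal(T6) -> count=2 queue=[] holders={T2}
Step 4: wait(T7) -> count=1 queue=[] holders={T2,T7}
Step 5: signal(T2) -> count=2 queue=[] holders={T7}
Step 6: wait(T6) -> count=1 queue=[] holders={T6,T7}
Step 7: signal(T6) -> count=2 queue=[] holders={T7}
Step 8: wait(T6) -> count=1 queue=[] holders={T6,T7}
Step 9: wait(T3) -> count=0 queue=[] holders={T3,T6,T7}
Step 10: wait(T2) -> count=0 queue=[T2] holders={T3,T6,T7}
Step 11: wait(T1) -> count=0 queue=[T2,T1] holders={T3,T6,T7}
Step 12: wait(T4) -> count=0 queue=[T2,T1,T4] holders={T3,T6,T7}
Step 13: signal(T3) -> count=0 queue=[T1,T4] holders={T2,T6,T7}
Step 14: wait(T3) -> count=0 queue=[T1,T4,T3] holders={T2,T6,T7}
Step 15: signal(T7) -> count=0 queue=[T4,T3] holders={T1,T2,T6}
Final holders: {T1,T2,T6} -> T6 in holders

Answer: yes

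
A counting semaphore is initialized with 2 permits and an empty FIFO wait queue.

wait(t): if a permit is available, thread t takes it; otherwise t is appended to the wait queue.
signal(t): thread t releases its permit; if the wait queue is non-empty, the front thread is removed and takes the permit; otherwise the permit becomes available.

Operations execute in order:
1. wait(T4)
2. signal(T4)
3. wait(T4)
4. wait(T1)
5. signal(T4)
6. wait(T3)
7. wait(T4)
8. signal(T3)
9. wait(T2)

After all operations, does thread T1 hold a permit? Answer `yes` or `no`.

Step 1: wait(T4) -> count=1 queue=[] holders={T4}
Step 2: signal(T4) -> count=2 queue=[] holders={none}
Step 3: wait(T4) -> count=1 queue=[] holders={T4}
Step 4: wait(T1) -> count=0 queue=[] holders={T1,T4}
Step 5: signal(T4) -> count=1 queue=[] holders={T1}
Step 6: wait(T3) -> count=0 queue=[] holders={T1,T3}
Step 7: wait(T4) -> count=0 queue=[T4] holders={T1,T3}
Step 8: signal(T3) -> count=0 queue=[] holders={T1,T4}
Step 9: wait(T2) -> count=0 queue=[T2] holders={T1,T4}
Final holders: {T1,T4} -> T1 in holders

Answer: yes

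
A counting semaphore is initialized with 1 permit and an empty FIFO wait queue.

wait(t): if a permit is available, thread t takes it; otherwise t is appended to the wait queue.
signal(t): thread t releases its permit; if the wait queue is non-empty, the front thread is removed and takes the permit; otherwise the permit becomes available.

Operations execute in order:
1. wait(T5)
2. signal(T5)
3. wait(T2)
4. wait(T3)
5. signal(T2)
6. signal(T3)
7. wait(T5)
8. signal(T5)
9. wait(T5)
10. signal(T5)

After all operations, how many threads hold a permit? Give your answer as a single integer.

Step 1: wait(T5) -> count=0 queue=[] holders={T5}
Step 2: signal(T5) -> count=1 queue=[] holders={none}
Step 3: wait(T2) -> count=0 queue=[] holders={T2}
Step 4: wait(T3) -> count=0 queue=[T3] holders={T2}
Step 5: signal(T2) -> count=0 queue=[] holders={T3}
Step 6: signal(T3) -> count=1 queue=[] holders={none}
Step 7: wait(T5) -> count=0 queue=[] holders={T5}
Step 8: signal(T5) -> count=1 queue=[] holders={none}
Step 9: wait(T5) -> count=0 queue=[] holders={T5}
Step 10: signal(T5) -> count=1 queue=[] holders={none}
Final holders: {none} -> 0 thread(s)

Answer: 0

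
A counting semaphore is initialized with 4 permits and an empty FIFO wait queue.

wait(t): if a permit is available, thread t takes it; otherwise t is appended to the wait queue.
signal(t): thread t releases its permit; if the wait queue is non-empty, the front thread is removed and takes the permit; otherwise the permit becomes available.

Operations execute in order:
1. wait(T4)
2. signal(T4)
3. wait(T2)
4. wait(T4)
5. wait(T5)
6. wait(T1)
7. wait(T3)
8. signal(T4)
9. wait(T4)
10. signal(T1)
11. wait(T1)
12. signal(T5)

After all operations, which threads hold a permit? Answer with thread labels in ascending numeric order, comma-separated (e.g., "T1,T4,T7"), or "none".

Step 1: wait(T4) -> count=3 queue=[] holders={T4}
Step 2: signal(T4) -> count=4 queue=[] holders={none}
Step 3: wait(T2) -> count=3 queue=[] holders={T2}
Step 4: wait(T4) -> count=2 queue=[] holders={T2,T4}
Step 5: wait(T5) -> count=1 queue=[] holders={T2,T4,T5}
Step 6: wait(T1) -> count=0 queue=[] holders={T1,T2,T4,T5}
Step 7: wait(T3) -> count=0 queue=[T3] holders={T1,T2,T4,T5}
Step 8: signal(T4) -> count=0 queue=[] holders={T1,T2,T3,T5}
Step 9: wait(T4) -> count=0 queue=[T4] holders={T1,T2,T3,T5}
Step 10: signal(T1) -> count=0 queue=[] holders={T2,T3,T4,T5}
Step 11: wait(T1) -> count=0 queue=[T1] holders={T2,T3,T4,T5}
Step 12: signal(T5) -> count=0 queue=[] holders={T1,T2,T3,T4}
Final holders: T1,T2,T3,T4

Answer: T1,T2,T3,T4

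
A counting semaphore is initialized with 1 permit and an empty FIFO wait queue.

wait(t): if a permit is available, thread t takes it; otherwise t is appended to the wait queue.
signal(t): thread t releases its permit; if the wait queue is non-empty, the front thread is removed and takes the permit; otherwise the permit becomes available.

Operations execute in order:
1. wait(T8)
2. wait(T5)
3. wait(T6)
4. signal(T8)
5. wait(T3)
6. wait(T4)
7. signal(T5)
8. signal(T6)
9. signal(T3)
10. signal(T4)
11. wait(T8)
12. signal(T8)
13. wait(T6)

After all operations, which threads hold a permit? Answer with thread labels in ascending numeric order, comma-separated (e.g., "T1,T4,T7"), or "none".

Step 1: wait(T8) -> count=0 queue=[] holders={T8}
Step 2: wait(T5) -> count=0 queue=[T5] holders={T8}
Step 3: wait(T6) -> count=0 queue=[T5,T6] holders={T8}
Step 4: signal(T8) -> count=0 queue=[T6] holders={T5}
Step 5: wait(T3) -> count=0 queue=[T6,T3] holders={T5}
Step 6: wait(T4) -> count=0 queue=[T6,T3,T4] holders={T5}
Step 7: signal(T5) -> count=0 queue=[T3,T4] holders={T6}
Step 8: signal(T6) -> count=0 queue=[T4] holders={T3}
Step 9: signal(T3) -> count=0 queue=[] holders={T4}
Step 10: signal(T4) -> count=1 queue=[] holders={none}
Step 11: wait(T8) -> count=0 queue=[] holders={T8}
Step 12: signal(T8) -> count=1 queue=[] holders={none}
Step 13: wait(T6) -> count=0 queue=[] holders={T6}
Final holders: T6

Answer: T6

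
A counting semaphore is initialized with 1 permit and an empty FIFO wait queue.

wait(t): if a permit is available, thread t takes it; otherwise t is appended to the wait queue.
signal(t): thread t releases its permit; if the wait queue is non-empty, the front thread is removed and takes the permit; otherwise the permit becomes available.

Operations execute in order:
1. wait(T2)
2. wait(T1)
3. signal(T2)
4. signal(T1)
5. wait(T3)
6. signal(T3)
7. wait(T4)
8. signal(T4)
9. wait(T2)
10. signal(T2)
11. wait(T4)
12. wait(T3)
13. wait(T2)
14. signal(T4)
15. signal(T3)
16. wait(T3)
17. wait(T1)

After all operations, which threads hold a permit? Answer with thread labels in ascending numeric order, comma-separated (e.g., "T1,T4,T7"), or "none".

Step 1: wait(T2) -> count=0 queue=[] holders={T2}
Step 2: wait(T1) -> count=0 queue=[T1] holders={T2}
Step 3: signal(T2) -> count=0 queue=[] holders={T1}
Step 4: signal(T1) -> count=1 queue=[] holders={none}
Step 5: wait(T3) -> count=0 queue=[] holders={T3}
Step 6: signal(T3) -> count=1 queue=[] holders={none}
Step 7: wait(T4) -> count=0 queue=[] holders={T4}
Step 8: signal(T4) -> count=1 queue=[] holders={none}
Step 9: wait(T2) -> count=0 queue=[] holders={T2}
Step 10: signal(T2) -> count=1 queue=[] holders={none}
Step 11: wait(T4) -> count=0 queue=[] holders={T4}
Step 12: wait(T3) -> count=0 queue=[T3] holders={T4}
Step 13: wait(T2) -> count=0 queue=[T3,T2] holders={T4}
Step 14: signal(T4) -> count=0 queue=[T2] holders={T3}
Step 15: signal(T3) -> count=0 queue=[] holders={T2}
Step 16: wait(T3) -> count=0 queue=[T3] holders={T2}
Step 17: wait(T1) -> count=0 queue=[T3,T1] holders={T2}
Final holders: T2

Answer: T2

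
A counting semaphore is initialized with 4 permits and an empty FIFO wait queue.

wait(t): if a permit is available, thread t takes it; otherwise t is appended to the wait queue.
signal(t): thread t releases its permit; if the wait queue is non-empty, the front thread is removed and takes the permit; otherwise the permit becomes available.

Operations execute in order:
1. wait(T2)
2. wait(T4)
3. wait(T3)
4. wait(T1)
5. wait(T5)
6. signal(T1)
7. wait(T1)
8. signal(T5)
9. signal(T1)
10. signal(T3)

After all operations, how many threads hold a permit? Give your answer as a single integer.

Step 1: wait(T2) -> count=3 queue=[] holders={T2}
Step 2: wait(T4) -> count=2 queue=[] holders={T2,T4}
Step 3: wait(T3) -> count=1 queue=[] holders={T2,T3,T4}
Step 4: wait(T1) -> count=0 queue=[] holders={T1,T2,T3,T4}
Step 5: wait(T5) -> count=0 queue=[T5] holders={T1,T2,T3,T4}
Step 6: signal(T1) -> count=0 queue=[] holders={T2,T3,T4,T5}
Step 7: wait(T1) -> count=0 queue=[T1] holders={T2,T3,T4,T5}
Step 8: signal(T5) -> count=0 queue=[] holders={T1,T2,T3,T4}
Step 9: signal(T1) -> count=1 queue=[] holders={T2,T3,T4}
Step 10: signal(T3) -> count=2 queue=[] holders={T2,T4}
Final holders: {T2,T4} -> 2 thread(s)

Answer: 2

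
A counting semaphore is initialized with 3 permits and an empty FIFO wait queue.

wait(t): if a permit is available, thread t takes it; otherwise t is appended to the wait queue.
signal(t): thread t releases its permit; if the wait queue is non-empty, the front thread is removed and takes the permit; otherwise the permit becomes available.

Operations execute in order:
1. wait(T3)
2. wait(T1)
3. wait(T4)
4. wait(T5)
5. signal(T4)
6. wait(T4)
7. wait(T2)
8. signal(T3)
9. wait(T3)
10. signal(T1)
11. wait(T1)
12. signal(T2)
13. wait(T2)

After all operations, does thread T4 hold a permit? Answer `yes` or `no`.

Step 1: wait(T3) -> count=2 queue=[] holders={T3}
Step 2: wait(T1) -> count=1 queue=[] holders={T1,T3}
Step 3: wait(T4) -> count=0 queue=[] holders={T1,T3,T4}
Step 4: wait(T5) -> count=0 queue=[T5] holders={T1,T3,T4}
Step 5: signal(T4) -> count=0 queue=[] holders={T1,T3,T5}
Step 6: wait(T4) -> count=0 queue=[T4] holders={T1,T3,T5}
Step 7: wait(T2) -> count=0 queue=[T4,T2] holders={T1,T3,T5}
Step 8: signal(T3) -> count=0 queue=[T2] holders={T1,T4,T5}
Step 9: wait(T3) -> count=0 queue=[T2,T3] holders={T1,T4,T5}
Step 10: signal(T1) -> count=0 queue=[T3] holders={T2,T4,T5}
Step 11: wait(T1) -> count=0 queue=[T3,T1] holders={T2,T4,T5}
Step 12: signal(T2) -> count=0 queue=[T1] holders={T3,T4,T5}
Step 13: wait(T2) -> count=0 queue=[T1,T2] holders={T3,T4,T5}
Final holders: {T3,T4,T5} -> T4 in holders

Answer: yes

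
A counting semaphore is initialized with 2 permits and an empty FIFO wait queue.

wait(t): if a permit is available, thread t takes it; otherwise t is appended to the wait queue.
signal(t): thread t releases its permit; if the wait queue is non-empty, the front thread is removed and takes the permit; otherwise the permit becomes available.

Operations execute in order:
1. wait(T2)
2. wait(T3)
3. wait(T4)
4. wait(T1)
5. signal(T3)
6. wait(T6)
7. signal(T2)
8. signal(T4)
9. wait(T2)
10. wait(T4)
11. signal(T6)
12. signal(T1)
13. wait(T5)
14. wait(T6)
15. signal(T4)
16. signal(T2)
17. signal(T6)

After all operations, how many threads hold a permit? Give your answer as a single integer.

Answer: 1

Derivation:
Step 1: wait(T2) -> count=1 queue=[] holders={T2}
Step 2: wait(T3) -> count=0 queue=[] holders={T2,T3}
Step 3: wait(T4) -> count=0 queue=[T4] holders={T2,T3}
Step 4: wait(T1) -> count=0 queue=[T4,T1] holders={T2,T3}
Step 5: signal(T3) -> count=0 queue=[T1] holders={T2,T4}
Step 6: wait(T6) -> count=0 queue=[T1,T6] holders={T2,T4}
Step 7: signal(T2) -> count=0 queue=[T6] holders={T1,T4}
Step 8: signal(T4) -> count=0 queue=[] holders={T1,T6}
Step 9: wait(T2) -> count=0 queue=[T2] holders={T1,T6}
Step 10: wait(T4) -> count=0 queue=[T2,T4] holders={T1,T6}
Step 11: signal(T6) -> count=0 queue=[T4] holders={T1,T2}
Step 12: signal(T1) -> count=0 queue=[] holders={T2,T4}
Step 13: wait(T5) -> count=0 queue=[T5] holders={T2,T4}
Step 14: wait(T6) -> count=0 queue=[T5,T6] holders={T2,T4}
Step 15: signal(T4) -> count=0 queue=[T6] holders={T2,T5}
Step 16: signal(T2) -> count=0 queue=[] holders={T5,T6}
Step 17: signal(T6) -> count=1 queue=[] holders={T5}
Final holders: {T5} -> 1 thread(s)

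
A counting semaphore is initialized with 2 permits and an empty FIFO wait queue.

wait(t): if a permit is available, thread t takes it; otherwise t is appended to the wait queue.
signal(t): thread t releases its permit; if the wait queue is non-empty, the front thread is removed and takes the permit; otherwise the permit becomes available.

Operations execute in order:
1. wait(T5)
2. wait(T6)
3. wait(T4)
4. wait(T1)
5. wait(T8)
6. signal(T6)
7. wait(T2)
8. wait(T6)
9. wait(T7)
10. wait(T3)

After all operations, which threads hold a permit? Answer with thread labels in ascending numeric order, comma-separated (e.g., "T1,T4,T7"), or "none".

Step 1: wait(T5) -> count=1 queue=[] holders={T5}
Step 2: wait(T6) -> count=0 queue=[] holders={T5,T6}
Step 3: wait(T4) -> count=0 queue=[T4] holders={T5,T6}
Step 4: wait(T1) -> count=0 queue=[T4,T1] holders={T5,T6}
Step 5: wait(T8) -> count=0 queue=[T4,T1,T8] holders={T5,T6}
Step 6: signal(T6) -> count=0 queue=[T1,T8] holders={T4,T5}
Step 7: wait(T2) -> count=0 queue=[T1,T8,T2] holders={T4,T5}
Step 8: wait(T6) -> count=0 queue=[T1,T8,T2,T6] holders={T4,T5}
Step 9: wait(T7) -> count=0 queue=[T1,T8,T2,T6,T7] holders={T4,T5}
Step 10: wait(T3) -> count=0 queue=[T1,T8,T2,T6,T7,T3] holders={T4,T5}
Final holders: T4,T5

Answer: T4,T5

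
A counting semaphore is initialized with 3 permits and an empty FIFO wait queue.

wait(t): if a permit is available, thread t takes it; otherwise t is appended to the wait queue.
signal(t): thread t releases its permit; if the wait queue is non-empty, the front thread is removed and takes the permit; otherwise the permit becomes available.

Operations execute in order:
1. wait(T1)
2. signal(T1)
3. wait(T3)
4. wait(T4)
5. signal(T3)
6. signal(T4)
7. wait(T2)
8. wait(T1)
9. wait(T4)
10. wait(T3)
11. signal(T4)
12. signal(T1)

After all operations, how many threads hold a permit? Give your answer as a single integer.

Answer: 2

Derivation:
Step 1: wait(T1) -> count=2 queue=[] holders={T1}
Step 2: signal(T1) -> count=3 queue=[] holders={none}
Step 3: wait(T3) -> count=2 queue=[] holders={T3}
Step 4: wait(T4) -> count=1 queue=[] holders={T3,T4}
Step 5: signal(T3) -> count=2 queue=[] holders={T4}
Step 6: signal(T4) -> count=3 queue=[] holders={none}
Step 7: wait(T2) -> count=2 queue=[] holders={T2}
Step 8: wait(T1) -> count=1 queue=[] holders={T1,T2}
Step 9: wait(T4) -> count=0 queue=[] holders={T1,T2,T4}
Step 10: wait(T3) -> count=0 queue=[T3] holders={T1,T2,T4}
Step 11: signal(T4) -> count=0 queue=[] holders={T1,T2,T3}
Step 12: signal(T1) -> count=1 queue=[] holders={T2,T3}
Final holders: {T2,T3} -> 2 thread(s)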